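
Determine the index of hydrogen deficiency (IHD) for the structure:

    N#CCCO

Molecular formula from the SMILES: C3H5NO.
DoU = (2C + 2 + N − H − X)/2 = (2·3 + 2 + 1 − 5 − 0)/2 = 4/2 = 2.
(Structurally: 0 ring(s) + 2 π bond(s) = 2.)

2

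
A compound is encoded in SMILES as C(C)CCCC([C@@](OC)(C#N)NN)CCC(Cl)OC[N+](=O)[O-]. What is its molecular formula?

Heavy atoms from the SMILES: 13 C, 1 Cl, 4 N, 4 O.
Implicit hydrogens by atom environment:
  7 × C: 2 H each → 14
  3 × O: no H
  2 × C: 3 H each → 6
  2 × C: 1 H each → 2
  2 × C: no H
  1 × Cl: no H
  1 × N: 2 H
  1 × N: 1 H
  1 × N (charge +1): no H
  1 × N: no H
  1 × O (charge -1): no H
  Total hydrogens = 25.
Molecular formula: C13H25ClN4O4

C13H25ClN4O4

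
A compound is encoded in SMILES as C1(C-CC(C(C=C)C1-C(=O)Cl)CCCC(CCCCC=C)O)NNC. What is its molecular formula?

C20H35ClN2O2

Heavy atoms from the SMILES: 20 C, 1 Cl, 2 N, 2 O.
Implicit hydrogens by atom environment:
  11 × C: 2 H each → 22
  7 × C: 1 H each → 7
  2 × N: 1 H each → 2
  1 × C: 3 H
  1 × C: no H
  1 × Cl: no H
  1 × O: 1 H
  1 × O: no H
  Total hydrogens = 35.
Molecular formula: C20H35ClN2O2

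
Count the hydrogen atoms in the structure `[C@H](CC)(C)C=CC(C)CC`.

20

Hydrogens are implicit in SMILES; fill each atom to its normal valence:
  4 × C: 3 H each → 12
  4 × C: 1 H each → 4
  2 × C: 2 H each → 4
  Total hydrogens = 20.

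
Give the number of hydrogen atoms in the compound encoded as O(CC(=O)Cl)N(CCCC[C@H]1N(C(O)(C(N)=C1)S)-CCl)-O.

19

Hydrogens are implicit in SMILES; fill each atom to its normal valence:
  6 × C: 2 H each → 12
  3 × C: no H
  2 × C: 1 H each → 2
  2 × Cl: no H
  2 × N: no H
  2 × O: 1 H each → 2
  2 × O: no H
  1 × N: 2 H
  1 × S: 1 H
  Total hydrogens = 19.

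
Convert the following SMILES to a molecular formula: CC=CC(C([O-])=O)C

Heavy atoms from the SMILES: 6 C, 2 O.
Implicit hydrogens by atom environment:
  3 × C: 1 H each → 3
  2 × C: 3 H each → 6
  1 × C: no H
  1 × O: no H
  1 × O (charge -1): no H
  Total hydrogens = 9.
Net charge -1.
Molecular formula: C6H9O2-

C6H9O2-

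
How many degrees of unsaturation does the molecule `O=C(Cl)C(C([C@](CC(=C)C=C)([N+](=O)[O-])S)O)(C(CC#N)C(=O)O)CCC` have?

Molecular formula from the SMILES: C16H21ClN2O6S.
DoU = (2C + 2 + N − H − X)/2 = (2·16 + 2 + 2 − 21 − 1)/2 = 14/2 = 7.
(Structurally: 0 ring(s) + 7 π bond(s) = 7.)

7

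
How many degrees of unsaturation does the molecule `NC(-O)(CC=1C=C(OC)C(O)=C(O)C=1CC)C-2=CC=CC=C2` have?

Molecular formula from the SMILES: C17H21NO4.
DoU = (2C + 2 + N − H − X)/2 = (2·17 + 2 + 1 − 21 − 0)/2 = 16/2 = 8.
(Structurally: 2 ring(s) + 6 π bond(s) = 8.)

8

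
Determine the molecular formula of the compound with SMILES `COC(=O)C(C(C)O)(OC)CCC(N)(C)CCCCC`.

C15H31NO4

Heavy atoms from the SMILES: 15 C, 1 N, 4 O.
Implicit hydrogens by atom environment:
  6 × C: 2 H each → 12
  5 × C: 3 H each → 15
  3 × C: no H
  3 × O: no H
  1 × C: 1 H
  1 × N: 2 H
  1 × O: 1 H
  Total hydrogens = 31.
Molecular formula: C15H31NO4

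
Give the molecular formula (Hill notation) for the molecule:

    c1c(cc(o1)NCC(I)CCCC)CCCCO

C14H24INO2

Heavy atoms from the SMILES: 14 C, 1 I, 1 N, 2 O.
Implicit hydrogens by atom environment:
  8 × C: 2 H each → 16
  2 × C (aromatic): 1 H each → 2
  2 × C (aromatic): no H
  1 × C: 3 H
  1 × C: 1 H
  1 × I: no H
  1 × N: 1 H
  1 × O: 1 H
  1 × O (aromatic): no H
  Total hydrogens = 24.
Molecular formula: C14H24INO2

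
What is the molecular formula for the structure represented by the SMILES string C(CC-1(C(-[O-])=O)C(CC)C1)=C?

C9H13O2-

Heavy atoms from the SMILES: 9 C, 2 O.
Implicit hydrogens by atom environment:
  4 × C: 2 H each → 8
  2 × C: 1 H each → 2
  2 × C: no H
  1 × C: 3 H
  1 × O: no H
  1 × O (charge -1): no H
  Total hydrogens = 13.
Net charge -1.
Molecular formula: C9H13O2-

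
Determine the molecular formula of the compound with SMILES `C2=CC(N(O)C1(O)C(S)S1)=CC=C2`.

Heavy atoms from the SMILES: 8 C, 1 N, 2 O, 2 S.
Implicit hydrogens by atom environment:
  5 × C (aromatic): 1 H each → 5
  2 × O: 1 H each → 2
  1 × C: 1 H
  1 × C: no H
  1 × C (aromatic): no H
  1 × N: no H
  1 × S: 1 H
  1 × S: no H
  Total hydrogens = 9.
Molecular formula: C8H9NO2S2

C8H9NO2S2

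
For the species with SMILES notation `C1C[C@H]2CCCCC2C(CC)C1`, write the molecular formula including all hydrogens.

C12H22

Heavy atoms from the SMILES: 12 C.
Implicit hydrogens by atom environment:
  8 × C: 2 H each → 16
  3 × C: 1 H each → 3
  1 × C: 3 H
  Total hydrogens = 22.
Molecular formula: C12H22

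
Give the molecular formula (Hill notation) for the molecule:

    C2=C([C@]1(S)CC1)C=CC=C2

C9H10S

Heavy atoms from the SMILES: 9 C, 1 S.
Implicit hydrogens by atom environment:
  5 × C (aromatic): 1 H each → 5
  2 × C: 2 H each → 4
  1 × C: no H
  1 × C (aromatic): no H
  1 × S: 1 H
  Total hydrogens = 10.
Molecular formula: C9H10S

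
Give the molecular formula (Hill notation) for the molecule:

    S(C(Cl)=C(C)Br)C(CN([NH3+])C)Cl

Heavy atoms from the SMILES: 1 Br, 6 C, 2 Cl, 2 N, 1 S.
Implicit hydrogens by atom environment:
  2 × C: 3 H each → 6
  2 × C: no H
  2 × Cl: no H
  1 × Br: no H
  1 × C: 2 H
  1 × C: 1 H
  1 × N (charge +1): 3 H
  1 × N: no H
  1 × S: no H
  Total hydrogens = 12.
Net charge +1.
Molecular formula: C6H12BrCl2N2S+

C6H12BrCl2N2S+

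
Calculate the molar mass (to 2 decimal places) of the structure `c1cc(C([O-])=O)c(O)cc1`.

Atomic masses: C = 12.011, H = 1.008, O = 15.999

137.11

Molecular formula: C7H5O3-.
M = 7×12.011 + 5×1.008 + 3×15.999 = 137.11 g/mol.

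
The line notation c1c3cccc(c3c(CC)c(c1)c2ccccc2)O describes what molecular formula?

C18H16O

Heavy atoms from the SMILES: 18 C, 1 O.
Implicit hydrogens by atom environment:
  10 × C (aromatic): 1 H each → 10
  6 × C (aromatic): no H
  1 × C: 3 H
  1 × C: 2 H
  1 × O: 1 H
  Total hydrogens = 16.
Molecular formula: C18H16O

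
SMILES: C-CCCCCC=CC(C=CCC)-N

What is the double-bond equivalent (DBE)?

Molecular formula from the SMILES: C13H25N.
DoU = (2C + 2 + N − H − X)/2 = (2·13 + 2 + 1 − 25 − 0)/2 = 4/2 = 2.
(Structurally: 0 ring(s) + 2 π bond(s) = 2.)

2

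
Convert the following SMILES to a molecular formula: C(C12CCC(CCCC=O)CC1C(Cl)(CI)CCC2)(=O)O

Heavy atoms from the SMILES: 16 C, 1 Cl, 1 I, 3 O.
Implicit hydrogens by atom environment:
  10 × C: 2 H each → 20
  3 × C: 1 H each → 3
  3 × C: no H
  2 × O: no H
  1 × Cl: no H
  1 × I: no H
  1 × O: 1 H
  Total hydrogens = 24.
Molecular formula: C16H24ClIO3

C16H24ClIO3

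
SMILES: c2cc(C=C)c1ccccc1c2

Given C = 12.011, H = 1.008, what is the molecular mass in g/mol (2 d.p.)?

154.21

Molecular formula: C12H10.
M = 12×12.011 + 10×1.008 = 154.21 g/mol.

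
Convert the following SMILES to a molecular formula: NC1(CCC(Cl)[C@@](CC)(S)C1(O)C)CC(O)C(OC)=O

Heavy atoms from the SMILES: 13 C, 1 Cl, 1 N, 4 O, 1 S.
Implicit hydrogens by atom environment:
  4 × C: 2 H each → 8
  4 × C: no H
  3 × C: 3 H each → 9
  2 × C: 1 H each → 2
  2 × O: 1 H each → 2
  2 × O: no H
  1 × Cl: no H
  1 × N: 2 H
  1 × S: 1 H
  Total hydrogens = 24.
Molecular formula: C13H24ClNO4S

C13H24ClNO4S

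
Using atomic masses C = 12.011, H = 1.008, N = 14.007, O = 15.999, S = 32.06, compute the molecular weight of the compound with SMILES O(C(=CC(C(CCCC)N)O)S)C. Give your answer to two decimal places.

205.32

Molecular formula: C9H19NO2S.
M = 9×12.011 + 19×1.008 + 1×14.007 + 2×15.999 + 1×32.06 = 205.32 g/mol.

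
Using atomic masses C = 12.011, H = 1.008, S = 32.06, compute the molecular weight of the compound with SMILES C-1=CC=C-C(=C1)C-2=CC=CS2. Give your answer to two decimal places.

Molecular formula: C10H8S.
M = 10×12.011 + 8×1.008 + 1×32.06 = 160.23 g/mol.

160.23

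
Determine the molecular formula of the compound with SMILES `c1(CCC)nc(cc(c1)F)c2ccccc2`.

Heavy atoms from the SMILES: 14 C, 1 F, 1 N.
Implicit hydrogens by atom environment:
  7 × C (aromatic): 1 H each → 7
  4 × C (aromatic): no H
  2 × C: 2 H each → 4
  1 × C: 3 H
  1 × F: no H
  1 × N (aromatic): no H
  Total hydrogens = 14.
Molecular formula: C14H14FN

C14H14FN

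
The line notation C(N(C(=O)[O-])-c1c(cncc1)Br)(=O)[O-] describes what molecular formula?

Heavy atoms from the SMILES: 1 Br, 7 C, 2 N, 4 O.
Implicit hydrogens by atom environment:
  3 × C (aromatic): 1 H each → 3
  2 × C (aromatic): no H
  2 × C: no H
  2 × O: no H
  2 × O (charge -1): no H
  1 × Br: no H
  1 × N (aromatic): no H
  1 × N: no H
  Total hydrogens = 3.
Net charge -2.
Molecular formula: [C7H3BrN2O4]2-

[C7H3BrN2O4]2-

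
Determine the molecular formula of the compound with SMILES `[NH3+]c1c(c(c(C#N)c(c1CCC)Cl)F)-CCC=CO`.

C14H17ClFN2O+

Heavy atoms from the SMILES: 14 C, 1 Cl, 1 F, 2 N, 1 O.
Implicit hydrogens by atom environment:
  6 × C (aromatic): no H
  4 × C: 2 H each → 8
  2 × C: 1 H each → 2
  1 × C: 3 H
  1 × C: no H
  1 × Cl: no H
  1 × F: no H
  1 × N (charge +1): 3 H
  1 × N: no H
  1 × O: 1 H
  Total hydrogens = 17.
Net charge +1.
Molecular formula: C14H17ClFN2O+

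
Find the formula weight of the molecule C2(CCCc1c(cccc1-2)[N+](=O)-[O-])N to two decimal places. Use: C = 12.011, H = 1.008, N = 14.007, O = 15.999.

192.22

Molecular formula: C10H12N2O2.
M = 10×12.011 + 12×1.008 + 2×14.007 + 2×15.999 = 192.22 g/mol.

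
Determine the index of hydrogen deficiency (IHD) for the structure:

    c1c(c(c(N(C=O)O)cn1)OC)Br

Molecular formula from the SMILES: C7H7BrN2O3.
DoU = (2C + 2 + N − H − X)/2 = (2·7 + 2 + 2 − 7 − 1)/2 = 10/2 = 5.
(Structurally: 1 ring(s) + 4 π bond(s) = 5.)

5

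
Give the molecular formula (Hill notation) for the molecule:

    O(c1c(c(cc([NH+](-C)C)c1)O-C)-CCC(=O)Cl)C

Heavy atoms from the SMILES: 13 C, 1 Cl, 1 N, 3 O.
Implicit hydrogens by atom environment:
  4 × C: 3 H each → 12
  4 × C (aromatic): no H
  3 × O: no H
  2 × C: 2 H each → 4
  2 × C (aromatic): 1 H each → 2
  1 × C: no H
  1 × Cl: no H
  1 × N (charge +1): 1 H
  Total hydrogens = 19.
Net charge +1.
Molecular formula: C13H19ClNO3+

C13H19ClNO3+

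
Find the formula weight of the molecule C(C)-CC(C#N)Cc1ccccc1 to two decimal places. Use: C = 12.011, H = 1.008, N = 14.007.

173.26

Molecular formula: C12H15N.
M = 12×12.011 + 15×1.008 + 1×14.007 = 173.26 g/mol.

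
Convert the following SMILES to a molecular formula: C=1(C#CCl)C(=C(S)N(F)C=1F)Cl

Heavy atoms from the SMILES: 6 C, 2 Cl, 2 F, 1 N, 1 S.
Implicit hydrogens by atom environment:
  4 × C (aromatic): no H
  2 × C: no H
  2 × Cl: no H
  2 × F: no H
  1 × N (aromatic): no H
  1 × S: 1 H
  Total hydrogens = 1.
Molecular formula: C6HCl2F2NS

C6HCl2F2NS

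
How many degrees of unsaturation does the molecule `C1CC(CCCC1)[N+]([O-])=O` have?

2

Molecular formula from the SMILES: C7H13NO2.
DoU = (2C + 2 + N − H − X)/2 = (2·7 + 2 + 1 − 13 − 0)/2 = 4/2 = 2.
(Structurally: 1 ring(s) + 1 π bond(s) = 2.)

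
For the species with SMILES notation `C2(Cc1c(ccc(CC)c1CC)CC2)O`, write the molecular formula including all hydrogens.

C14H20O

Heavy atoms from the SMILES: 14 C, 1 O.
Implicit hydrogens by atom environment:
  5 × C: 2 H each → 10
  4 × C (aromatic): no H
  2 × C: 3 H each → 6
  2 × C (aromatic): 1 H each → 2
  1 × C: 1 H
  1 × O: 1 H
  Total hydrogens = 20.
Molecular formula: C14H20O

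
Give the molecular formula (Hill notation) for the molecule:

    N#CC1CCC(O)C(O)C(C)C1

C9H15NO2

Heavy atoms from the SMILES: 9 C, 1 N, 2 O.
Implicit hydrogens by atom environment:
  4 × C: 1 H each → 4
  3 × C: 2 H each → 6
  2 × O: 1 H each → 2
  1 × C: 3 H
  1 × C: no H
  1 × N: no H
  Total hydrogens = 15.
Molecular formula: C9H15NO2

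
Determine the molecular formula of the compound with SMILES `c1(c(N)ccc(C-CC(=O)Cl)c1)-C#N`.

Heavy atoms from the SMILES: 10 C, 1 Cl, 2 N, 1 O.
Implicit hydrogens by atom environment:
  3 × C (aromatic): 1 H each → 3
  3 × C (aromatic): no H
  2 × C: 2 H each → 4
  2 × C: no H
  1 × Cl: no H
  1 × N: 2 H
  1 × N: no H
  1 × O: no H
  Total hydrogens = 9.
Molecular formula: C10H9ClN2O

C10H9ClN2O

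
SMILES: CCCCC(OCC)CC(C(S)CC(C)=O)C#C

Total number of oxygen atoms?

2

The symbol for oxygen appears 2 times in the SMILES.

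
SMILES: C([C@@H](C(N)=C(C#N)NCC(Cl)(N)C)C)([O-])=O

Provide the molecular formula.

C9H14ClN4O2-

Heavy atoms from the SMILES: 9 C, 1 Cl, 4 N, 2 O.
Implicit hydrogens by atom environment:
  5 × C: no H
  2 × C: 3 H each → 6
  2 × N: 2 H each → 4
  1 × C: 2 H
  1 × C: 1 H
  1 × Cl: no H
  1 × N: 1 H
  1 × N: no H
  1 × O: no H
  1 × O (charge -1): no H
  Total hydrogens = 14.
Net charge -1.
Molecular formula: C9H14ClN4O2-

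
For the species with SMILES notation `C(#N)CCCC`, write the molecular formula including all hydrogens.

C5H9N

Heavy atoms from the SMILES: 5 C, 1 N.
Implicit hydrogens by atom environment:
  3 × C: 2 H each → 6
  1 × C: 3 H
  1 × C: no H
  1 × N: no H
  Total hydrogens = 9.
Molecular formula: C5H9N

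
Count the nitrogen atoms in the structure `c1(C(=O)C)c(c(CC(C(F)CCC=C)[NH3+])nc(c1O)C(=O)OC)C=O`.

2

The symbol for nitrogen appears 2 times in the SMILES.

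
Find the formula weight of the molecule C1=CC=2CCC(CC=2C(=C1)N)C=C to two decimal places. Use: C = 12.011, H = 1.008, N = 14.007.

173.26

Molecular formula: C12H15N.
M = 12×12.011 + 15×1.008 + 1×14.007 = 173.26 g/mol.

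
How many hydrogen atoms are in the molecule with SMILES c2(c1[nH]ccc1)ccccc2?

Hydrogens are implicit in SMILES; fill each atom to its normal valence:
  8 × C (aromatic): 1 H each → 8
  2 × C (aromatic): no H
  1 × N (aromatic): 1 H
  Total hydrogens = 9.

9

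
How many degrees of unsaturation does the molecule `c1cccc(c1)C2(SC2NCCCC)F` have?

Molecular formula from the SMILES: C12H16FNS.
DoU = (2C + 2 + N − H − X)/2 = (2·12 + 2 + 1 − 16 − 1)/2 = 10/2 = 5.
(Structurally: 2 ring(s) + 3 π bond(s) = 5.)

5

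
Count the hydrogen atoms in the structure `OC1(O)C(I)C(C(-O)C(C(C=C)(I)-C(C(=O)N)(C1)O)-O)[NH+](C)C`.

23

Hydrogens are implicit in SMILES; fill each atom to its normal valence:
  5 × C: 1 H each → 5
  5 × O: 1 H each → 5
  4 × C: no H
  2 × C: 3 H each → 6
  2 × C: 2 H each → 4
  2 × I: no H
  1 × N: 2 H
  1 × N (charge +1): 1 H
  1 × O: no H
  Total hydrogens = 23.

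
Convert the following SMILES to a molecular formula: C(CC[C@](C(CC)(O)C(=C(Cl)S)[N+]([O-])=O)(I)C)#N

Heavy atoms from the SMILES: 10 C, 1 Cl, 1 I, 2 N, 3 O, 1 S.
Implicit hydrogens by atom environment:
  5 × C: no H
  3 × C: 2 H each → 6
  2 × C: 3 H each → 6
  1 × Cl: no H
  1 × I: no H
  1 × N: no H
  1 × N (charge +1): no H
  1 × O: 1 H
  1 × O: no H
  1 × O (charge -1): no H
  1 × S: 1 H
  Total hydrogens = 14.
Molecular formula: C10H14ClIN2O3S

C10H14ClIN2O3S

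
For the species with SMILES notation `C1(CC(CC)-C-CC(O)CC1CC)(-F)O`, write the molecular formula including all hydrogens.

Heavy atoms from the SMILES: 12 C, 1 F, 2 O.
Implicit hydrogens by atom environment:
  6 × C: 2 H each → 12
  3 × C: 1 H each → 3
  2 × C: 3 H each → 6
  2 × O: 1 H each → 2
  1 × C: no H
  1 × F: no H
  Total hydrogens = 23.
Molecular formula: C12H23FO2

C12H23FO2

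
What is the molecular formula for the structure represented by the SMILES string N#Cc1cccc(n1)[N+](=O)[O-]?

Heavy atoms from the SMILES: 6 C, 3 N, 2 O.
Implicit hydrogens by atom environment:
  3 × C (aromatic): 1 H each → 3
  2 × C (aromatic): no H
  1 × C: no H
  1 × N (aromatic): no H
  1 × N: no H
  1 × N (charge +1): no H
  1 × O: no H
  1 × O (charge -1): no H
  Total hydrogens = 3.
Molecular formula: C6H3N3O2

C6H3N3O2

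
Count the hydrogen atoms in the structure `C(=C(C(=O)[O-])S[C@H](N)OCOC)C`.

12

Hydrogens are implicit in SMILES; fill each atom to its normal valence:
  3 × O: no H
  2 × C: 3 H each → 6
  2 × C: 1 H each → 2
  2 × C: no H
  1 × C: 2 H
  1 × N: 2 H
  1 × O (charge -1): no H
  1 × S: no H
  Total hydrogens = 12.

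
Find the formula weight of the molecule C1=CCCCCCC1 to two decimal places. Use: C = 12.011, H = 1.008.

Molecular formula: C8H14.
M = 8×12.011 + 14×1.008 = 110.20 g/mol.

110.20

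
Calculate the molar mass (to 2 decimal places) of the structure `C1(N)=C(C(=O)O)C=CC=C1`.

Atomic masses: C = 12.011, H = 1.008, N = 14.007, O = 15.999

137.14

Molecular formula: C7H7NO2.
M = 7×12.011 + 7×1.008 + 1×14.007 + 2×15.999 = 137.14 g/mol.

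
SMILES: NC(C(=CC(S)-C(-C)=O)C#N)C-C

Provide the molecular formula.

Heavy atoms from the SMILES: 9 C, 2 N, 1 O, 1 S.
Implicit hydrogens by atom environment:
  3 × C: 1 H each → 3
  3 × C: no H
  2 × C: 3 H each → 6
  1 × C: 2 H
  1 × N: 2 H
  1 × N: no H
  1 × O: no H
  1 × S: 1 H
  Total hydrogens = 14.
Molecular formula: C9H14N2OS

C9H14N2OS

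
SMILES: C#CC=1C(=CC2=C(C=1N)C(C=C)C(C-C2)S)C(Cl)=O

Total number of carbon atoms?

15

The symbol for carbon appears 15 times in the SMILES. (Cl is a single chlorine, not C + l.)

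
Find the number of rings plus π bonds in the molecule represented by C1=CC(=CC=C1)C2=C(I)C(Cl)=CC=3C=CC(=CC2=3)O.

11

Molecular formula from the SMILES: C16H10ClIO.
DoU = (2C + 2 + N − H − X)/2 = (2·16 + 2 + 0 − 10 − 2)/2 = 22/2 = 11.
(Structurally: 3 ring(s) + 8 π bond(s) = 11.)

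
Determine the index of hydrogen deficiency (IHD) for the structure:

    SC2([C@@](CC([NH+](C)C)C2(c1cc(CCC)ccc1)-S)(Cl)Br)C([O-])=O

6

Molecular formula from the SMILES: C17H23BrClNO2S2.
DoU = (2C + 2 + N − H − X)/2 = (2·17 + 2 + 1 − 23 − 2)/2 = 12/2 = 6.
(Structurally: 2 ring(s) + 4 π bond(s) = 6.)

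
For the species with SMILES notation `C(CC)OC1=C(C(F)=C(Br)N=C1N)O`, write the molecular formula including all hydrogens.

C8H10BrFN2O2

Heavy atoms from the SMILES: 1 Br, 8 C, 1 F, 2 N, 2 O.
Implicit hydrogens by atom environment:
  5 × C (aromatic): no H
  2 × C: 2 H each → 4
  1 × Br: no H
  1 × C: 3 H
  1 × F: no H
  1 × N: 2 H
  1 × N (aromatic): no H
  1 × O: 1 H
  1 × O: no H
  Total hydrogens = 10.
Molecular formula: C8H10BrFN2O2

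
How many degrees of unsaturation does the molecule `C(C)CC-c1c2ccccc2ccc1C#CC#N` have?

Molecular formula from the SMILES: C17H15N.
DoU = (2C + 2 + N − H − X)/2 = (2·17 + 2 + 1 − 15 − 0)/2 = 22/2 = 11.
(Structurally: 2 ring(s) + 9 π bond(s) = 11.)

11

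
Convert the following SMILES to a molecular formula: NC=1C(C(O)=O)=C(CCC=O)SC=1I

C8H8INO3S

Heavy atoms from the SMILES: 8 C, 1 I, 1 N, 3 O, 1 S.
Implicit hydrogens by atom environment:
  4 × C (aromatic): no H
  2 × C: 2 H each → 4
  2 × O: no H
  1 × C: 1 H
  1 × C: no H
  1 × I: no H
  1 × N: 2 H
  1 × O: 1 H
  1 × S (aromatic): no H
  Total hydrogens = 8.
Molecular formula: C8H8INO3S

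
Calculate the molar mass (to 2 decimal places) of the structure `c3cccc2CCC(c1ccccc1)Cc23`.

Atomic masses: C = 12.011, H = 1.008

Molecular formula: C16H16.
M = 16×12.011 + 16×1.008 = 208.30 g/mol.

208.30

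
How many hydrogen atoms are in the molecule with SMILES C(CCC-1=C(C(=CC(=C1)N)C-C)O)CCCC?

25

Hydrogens are implicit in SMILES; fill each atom to its normal valence:
  7 × C: 2 H each → 14
  4 × C (aromatic): no H
  2 × C: 3 H each → 6
  2 × C (aromatic): 1 H each → 2
  1 × N: 2 H
  1 × O: 1 H
  Total hydrogens = 25.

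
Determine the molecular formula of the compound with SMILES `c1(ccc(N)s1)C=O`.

C5H5NOS

Heavy atoms from the SMILES: 5 C, 1 N, 1 O, 1 S.
Implicit hydrogens by atom environment:
  2 × C (aromatic): 1 H each → 2
  2 × C (aromatic): no H
  1 × C: 1 H
  1 × N: 2 H
  1 × O: no H
  1 × S (aromatic): no H
  Total hydrogens = 5.
Molecular formula: C5H5NOS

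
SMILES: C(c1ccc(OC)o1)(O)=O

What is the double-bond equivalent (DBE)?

4

Molecular formula from the SMILES: C6H6O4.
DoU = (2C + 2 + N − H − X)/2 = (2·6 + 2 + 0 − 6 − 0)/2 = 8/2 = 4.
(Structurally: 1 ring(s) + 3 π bond(s) = 4.)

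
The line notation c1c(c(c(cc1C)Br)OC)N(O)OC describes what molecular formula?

C9H12BrNO3

Heavy atoms from the SMILES: 1 Br, 9 C, 1 N, 3 O.
Implicit hydrogens by atom environment:
  4 × C (aromatic): no H
  3 × C: 3 H each → 9
  2 × C (aromatic): 1 H each → 2
  2 × O: no H
  1 × Br: no H
  1 × N: no H
  1 × O: 1 H
  Total hydrogens = 12.
Molecular formula: C9H12BrNO3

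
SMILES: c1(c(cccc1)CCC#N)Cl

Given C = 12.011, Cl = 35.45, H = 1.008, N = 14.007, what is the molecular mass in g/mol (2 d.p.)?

Molecular formula: C9H8ClN.
M = 9×12.011 + 1×35.45 + 8×1.008 + 1×14.007 = 165.62 g/mol.

165.62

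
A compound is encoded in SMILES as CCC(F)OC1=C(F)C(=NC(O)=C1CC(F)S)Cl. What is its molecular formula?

C10H11ClF3NO2S

Heavy atoms from the SMILES: 10 C, 1 Cl, 3 F, 1 N, 2 O, 1 S.
Implicit hydrogens by atom environment:
  5 × C (aromatic): no H
  3 × F: no H
  2 × C: 2 H each → 4
  2 × C: 1 H each → 2
  1 × C: 3 H
  1 × Cl: no H
  1 × N (aromatic): no H
  1 × O: 1 H
  1 × O: no H
  1 × S: 1 H
  Total hydrogens = 11.
Molecular formula: C10H11ClF3NO2S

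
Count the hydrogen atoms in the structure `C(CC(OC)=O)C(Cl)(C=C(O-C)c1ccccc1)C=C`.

19

Hydrogens are implicit in SMILES; fill each atom to its normal valence:
  5 × C (aromatic): 1 H each → 5
  3 × C: 2 H each → 6
  3 × C: no H
  3 × O: no H
  2 × C: 3 H each → 6
  2 × C: 1 H each → 2
  1 × C (aromatic): no H
  1 × Cl: no H
  Total hydrogens = 19.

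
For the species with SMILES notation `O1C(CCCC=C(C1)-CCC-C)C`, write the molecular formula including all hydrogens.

C12H22O

Heavy atoms from the SMILES: 12 C, 1 O.
Implicit hydrogens by atom environment:
  7 × C: 2 H each → 14
  2 × C: 3 H each → 6
  2 × C: 1 H each → 2
  1 × C: no H
  1 × O: no H
  Total hydrogens = 22.
Molecular formula: C12H22O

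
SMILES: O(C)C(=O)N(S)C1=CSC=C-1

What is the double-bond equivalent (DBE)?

4

Molecular formula from the SMILES: C6H7NO2S2.
DoU = (2C + 2 + N − H − X)/2 = (2·6 + 2 + 1 − 7 − 0)/2 = 8/2 = 4.
(Structurally: 1 ring(s) + 3 π bond(s) = 4.)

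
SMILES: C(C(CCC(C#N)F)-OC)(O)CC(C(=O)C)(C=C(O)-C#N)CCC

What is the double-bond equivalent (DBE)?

6

Molecular formula from the SMILES: C17H25FN2O4.
DoU = (2C + 2 + N − H − X)/2 = (2·17 + 2 + 2 − 25 − 1)/2 = 12/2 = 6.
(Structurally: 0 ring(s) + 6 π bond(s) = 6.)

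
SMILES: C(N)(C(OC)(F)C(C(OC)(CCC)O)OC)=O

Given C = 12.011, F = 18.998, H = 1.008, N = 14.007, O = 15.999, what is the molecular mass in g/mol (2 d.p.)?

253.27

Molecular formula: C10H20FNO5.
M = 10×12.011 + 1×18.998 + 20×1.008 + 1×14.007 + 5×15.999 = 253.27 g/mol.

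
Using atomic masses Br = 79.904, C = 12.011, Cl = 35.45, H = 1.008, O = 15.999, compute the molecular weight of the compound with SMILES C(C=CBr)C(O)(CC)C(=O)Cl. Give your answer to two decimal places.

Molecular formula: C7H10BrClO2.
M = 1×79.904 + 7×12.011 + 1×35.45 + 10×1.008 + 2×15.999 = 241.51 g/mol.

241.51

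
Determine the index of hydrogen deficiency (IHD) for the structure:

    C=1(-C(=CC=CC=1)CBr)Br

4

Molecular formula from the SMILES: C7H6Br2.
DoU = (2C + 2 + N − H − X)/2 = (2·7 + 2 + 0 − 6 − 2)/2 = 8/2 = 4.
(Structurally: 1 ring(s) + 3 π bond(s) = 4.)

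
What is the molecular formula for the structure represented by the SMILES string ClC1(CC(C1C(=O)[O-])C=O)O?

C6H6ClO4-

Heavy atoms from the SMILES: 6 C, 1 Cl, 4 O.
Implicit hydrogens by atom environment:
  3 × C: 1 H each → 3
  2 × C: no H
  2 × O: no H
  1 × C: 2 H
  1 × Cl: no H
  1 × O: 1 H
  1 × O (charge -1): no H
  Total hydrogens = 6.
Net charge -1.
Molecular formula: C6H6ClO4-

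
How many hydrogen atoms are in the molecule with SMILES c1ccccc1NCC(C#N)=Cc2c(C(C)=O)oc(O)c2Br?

13

Hydrogens are implicit in SMILES; fill each atom to its normal valence:
  5 × C (aromatic): 1 H each → 5
  5 × C (aromatic): no H
  3 × C: no H
  1 × Br: no H
  1 × C: 3 H
  1 × C: 2 H
  1 × C: 1 H
  1 × N: 1 H
  1 × N: no H
  1 × O: 1 H
  1 × O (aromatic): no H
  1 × O: no H
  Total hydrogens = 13.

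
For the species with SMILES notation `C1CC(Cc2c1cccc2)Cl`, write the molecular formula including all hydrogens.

C10H11Cl

Heavy atoms from the SMILES: 10 C, 1 Cl.
Implicit hydrogens by atom environment:
  4 × C (aromatic): 1 H each → 4
  3 × C: 2 H each → 6
  2 × C (aromatic): no H
  1 × C: 1 H
  1 × Cl: no H
  Total hydrogens = 11.
Molecular formula: C10H11Cl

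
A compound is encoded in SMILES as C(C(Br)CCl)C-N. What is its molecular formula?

Heavy atoms from the SMILES: 1 Br, 4 C, 1 Cl, 1 N.
Implicit hydrogens by atom environment:
  3 × C: 2 H each → 6
  1 × Br: no H
  1 × C: 1 H
  1 × Cl: no H
  1 × N: 2 H
  Total hydrogens = 9.
Molecular formula: C4H9BrClN

C4H9BrClN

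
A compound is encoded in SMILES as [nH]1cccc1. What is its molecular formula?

Heavy atoms from the SMILES: 4 C, 1 N.
Implicit hydrogens by atom environment:
  4 × C (aromatic): 1 H each → 4
  1 × N (aromatic): 1 H
  Total hydrogens = 5.
Molecular formula: C4H5N

C4H5N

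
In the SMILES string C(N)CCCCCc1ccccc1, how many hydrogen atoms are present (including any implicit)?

19

Hydrogens are implicit in SMILES; fill each atom to its normal valence:
  6 × C: 2 H each → 12
  5 × C (aromatic): 1 H each → 5
  1 × C (aromatic): no H
  1 × N: 2 H
  Total hydrogens = 19.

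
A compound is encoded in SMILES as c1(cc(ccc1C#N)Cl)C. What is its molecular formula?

Heavy atoms from the SMILES: 8 C, 1 Cl, 1 N.
Implicit hydrogens by atom environment:
  3 × C (aromatic): 1 H each → 3
  3 × C (aromatic): no H
  1 × C: 3 H
  1 × C: no H
  1 × Cl: no H
  1 × N: no H
  Total hydrogens = 6.
Molecular formula: C8H6ClN

C8H6ClN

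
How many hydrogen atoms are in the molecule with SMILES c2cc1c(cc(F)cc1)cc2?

7

Hydrogens are implicit in SMILES; fill each atom to its normal valence:
  7 × C (aromatic): 1 H each → 7
  3 × C (aromatic): no H
  1 × F: no H
  Total hydrogens = 7.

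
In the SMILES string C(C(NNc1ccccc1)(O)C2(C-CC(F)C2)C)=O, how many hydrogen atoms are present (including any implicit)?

19

Hydrogens are implicit in SMILES; fill each atom to its normal valence:
  5 × C (aromatic): 1 H each → 5
  3 × C: 2 H each → 6
  2 × C: 1 H each → 2
  2 × C: no H
  2 × N: 1 H each → 2
  1 × C: 3 H
  1 × C (aromatic): no H
  1 × F: no H
  1 × O: 1 H
  1 × O: no H
  Total hydrogens = 19.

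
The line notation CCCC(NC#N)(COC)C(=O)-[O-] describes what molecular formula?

C8H13N2O3-

Heavy atoms from the SMILES: 8 C, 2 N, 3 O.
Implicit hydrogens by atom environment:
  3 × C: 2 H each → 6
  3 × C: no H
  2 × C: 3 H each → 6
  2 × O: no H
  1 × N: 1 H
  1 × N: no H
  1 × O (charge -1): no H
  Total hydrogens = 13.
Net charge -1.
Molecular formula: C8H13N2O3-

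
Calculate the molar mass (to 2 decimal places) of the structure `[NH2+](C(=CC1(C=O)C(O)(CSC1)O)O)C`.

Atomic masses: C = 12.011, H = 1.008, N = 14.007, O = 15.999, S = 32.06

Molecular formula: C8H14NO4S+.
M = 8×12.011 + 14×1.008 + 1×14.007 + 4×15.999 + 1×32.06 = 220.26 g/mol.

220.26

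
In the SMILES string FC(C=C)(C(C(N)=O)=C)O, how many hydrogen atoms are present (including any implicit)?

8

Hydrogens are implicit in SMILES; fill each atom to its normal valence:
  3 × C: no H
  2 × C: 2 H each → 4
  1 × C: 1 H
  1 × F: no H
  1 × N: 2 H
  1 × O: 1 H
  1 × O: no H
  Total hydrogens = 8.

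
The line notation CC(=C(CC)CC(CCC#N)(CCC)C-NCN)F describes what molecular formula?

Heavy atoms from the SMILES: 15 C, 1 F, 3 N.
Implicit hydrogens by atom environment:
  8 × C: 2 H each → 16
  4 × C: no H
  3 × C: 3 H each → 9
  1 × F: no H
  1 × N: 2 H
  1 × N: 1 H
  1 × N: no H
  Total hydrogens = 28.
Molecular formula: C15H28FN3

C15H28FN3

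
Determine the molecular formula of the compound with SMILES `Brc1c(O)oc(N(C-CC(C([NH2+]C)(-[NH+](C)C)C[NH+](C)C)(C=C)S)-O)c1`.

[C16H32BrN4O3S]3+

Heavy atoms from the SMILES: 1 Br, 16 C, 4 N, 3 O, 1 S.
Implicit hydrogens by atom environment:
  5 × C: 3 H each → 15
  4 × C: 2 H each → 8
  3 × C (aromatic): no H
  2 × C: no H
  2 × N (charge +1): 1 H each → 2
  2 × O: 1 H each → 2
  1 × Br: no H
  1 × C (aromatic): 1 H
  1 × C: 1 H
  1 × N (charge +1): 2 H
  1 × N: no H
  1 × O (aromatic): no H
  1 × S: 1 H
  Total hydrogens = 32.
Net charge +3.
Molecular formula: [C16H32BrN4O3S]3+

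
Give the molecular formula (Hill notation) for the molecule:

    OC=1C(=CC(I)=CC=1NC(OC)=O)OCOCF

Heavy atoms from the SMILES: 10 C, 1 F, 1 I, 1 N, 5 O.
Implicit hydrogens by atom environment:
  4 × C (aromatic): no H
  4 × O: no H
  2 × C: 2 H each → 4
  2 × C (aromatic): 1 H each → 2
  1 × C: 3 H
  1 × C: no H
  1 × F: no H
  1 × I: no H
  1 × N: 1 H
  1 × O: 1 H
  Total hydrogens = 11.
Molecular formula: C10H11FINO5

C10H11FINO5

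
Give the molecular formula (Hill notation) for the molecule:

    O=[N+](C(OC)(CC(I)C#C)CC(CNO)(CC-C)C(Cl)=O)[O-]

C13H20ClIN2O5

Heavy atoms from the SMILES: 13 C, 1 Cl, 1 I, 2 N, 5 O.
Implicit hydrogens by atom environment:
  5 × C: 2 H each → 10
  4 × C: no H
  3 × O: no H
  2 × C: 3 H each → 6
  2 × C: 1 H each → 2
  1 × Cl: no H
  1 × I: no H
  1 × N: 1 H
  1 × N (charge +1): no H
  1 × O: 1 H
  1 × O (charge -1): no H
  Total hydrogens = 20.
Molecular formula: C13H20ClIN2O5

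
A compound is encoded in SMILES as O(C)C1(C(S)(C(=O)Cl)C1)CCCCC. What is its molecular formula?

Heavy atoms from the SMILES: 10 C, 1 Cl, 2 O, 1 S.
Implicit hydrogens by atom environment:
  5 × C: 2 H each → 10
  3 × C: no H
  2 × C: 3 H each → 6
  2 × O: no H
  1 × Cl: no H
  1 × S: 1 H
  Total hydrogens = 17.
Molecular formula: C10H17ClO2S

C10H17ClO2S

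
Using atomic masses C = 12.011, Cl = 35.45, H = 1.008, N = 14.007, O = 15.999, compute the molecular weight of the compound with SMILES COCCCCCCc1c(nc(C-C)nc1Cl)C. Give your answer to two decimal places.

270.80

Molecular formula: C14H23ClN2O.
M = 14×12.011 + 1×35.45 + 23×1.008 + 2×14.007 + 1×15.999 = 270.80 g/mol.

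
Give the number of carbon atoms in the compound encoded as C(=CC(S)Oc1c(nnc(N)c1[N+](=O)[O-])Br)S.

7

The symbol for carbon appears 7 times in the SMILES. Lowercase c denotes aromatic carbon and counts toward C.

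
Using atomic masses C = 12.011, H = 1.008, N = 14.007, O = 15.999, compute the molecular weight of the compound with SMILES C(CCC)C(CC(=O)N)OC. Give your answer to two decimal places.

Molecular formula: C8H17NO2.
M = 8×12.011 + 17×1.008 + 1×14.007 + 2×15.999 = 159.23 g/mol.

159.23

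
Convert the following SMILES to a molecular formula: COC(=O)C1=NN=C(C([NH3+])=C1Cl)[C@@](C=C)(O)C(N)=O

C10H12ClN4O4+

Heavy atoms from the SMILES: 10 C, 1 Cl, 4 N, 4 O.
Implicit hydrogens by atom environment:
  4 × C (aromatic): no H
  3 × C: no H
  3 × O: no H
  2 × N (aromatic): no H
  1 × C: 3 H
  1 × C: 2 H
  1 × C: 1 H
  1 × Cl: no H
  1 × N (charge +1): 3 H
  1 × N: 2 H
  1 × O: 1 H
  Total hydrogens = 12.
Net charge +1.
Molecular formula: C10H12ClN4O4+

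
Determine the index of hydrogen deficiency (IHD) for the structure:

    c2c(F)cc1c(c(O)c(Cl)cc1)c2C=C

Molecular formula from the SMILES: C12H8ClFO.
DoU = (2C + 2 + N − H − X)/2 = (2·12 + 2 + 0 − 8 − 2)/2 = 16/2 = 8.
(Structurally: 2 ring(s) + 6 π bond(s) = 8.)

8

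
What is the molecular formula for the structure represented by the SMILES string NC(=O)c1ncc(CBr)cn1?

Heavy atoms from the SMILES: 1 Br, 6 C, 3 N, 1 O.
Implicit hydrogens by atom environment:
  2 × C (aromatic): 1 H each → 2
  2 × C (aromatic): no H
  2 × N (aromatic): no H
  1 × Br: no H
  1 × C: 2 H
  1 × C: no H
  1 × N: 2 H
  1 × O: no H
  Total hydrogens = 6.
Molecular formula: C6H6BrN3O

C6H6BrN3O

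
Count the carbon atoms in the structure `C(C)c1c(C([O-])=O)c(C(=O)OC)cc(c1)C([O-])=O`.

12

The symbol for carbon appears 12 times in the SMILES. Lowercase c denotes aromatic carbon and counts toward C.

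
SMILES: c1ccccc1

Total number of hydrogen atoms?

Hydrogens are implicit in SMILES; fill each atom to its normal valence:
  6 × C (aromatic): 1 H each → 6
  Total hydrogens = 6.

6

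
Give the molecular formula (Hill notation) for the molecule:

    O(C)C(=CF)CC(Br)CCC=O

Heavy atoms from the SMILES: 1 Br, 8 C, 1 F, 2 O.
Implicit hydrogens by atom environment:
  3 × C: 2 H each → 6
  3 × C: 1 H each → 3
  2 × O: no H
  1 × Br: no H
  1 × C: 3 H
  1 × C: no H
  1 × F: no H
  Total hydrogens = 12.
Molecular formula: C8H12BrFO2

C8H12BrFO2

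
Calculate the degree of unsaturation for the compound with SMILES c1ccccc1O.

4

Molecular formula from the SMILES: C6H6O.
DoU = (2C + 2 + N − H − X)/2 = (2·6 + 2 + 0 − 6 − 0)/2 = 8/2 = 4.
(Structurally: 1 ring(s) + 3 π bond(s) = 4.)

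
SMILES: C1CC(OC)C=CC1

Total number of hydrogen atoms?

Hydrogens are implicit in SMILES; fill each atom to its normal valence:
  3 × C: 2 H each → 6
  3 × C: 1 H each → 3
  1 × C: 3 H
  1 × O: no H
  Total hydrogens = 12.

12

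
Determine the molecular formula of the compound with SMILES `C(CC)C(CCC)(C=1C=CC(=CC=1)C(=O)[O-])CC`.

C16H23O2-

Heavy atoms from the SMILES: 16 C, 2 O.
Implicit hydrogens by atom environment:
  5 × C: 2 H each → 10
  4 × C (aromatic): 1 H each → 4
  3 × C: 3 H each → 9
  2 × C: no H
  2 × C (aromatic): no H
  1 × O: no H
  1 × O (charge -1): no H
  Total hydrogens = 23.
Net charge -1.
Molecular formula: C16H23O2-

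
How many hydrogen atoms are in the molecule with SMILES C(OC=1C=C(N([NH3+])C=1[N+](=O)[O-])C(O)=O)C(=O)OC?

10

Hydrogens are implicit in SMILES; fill each atom to its normal valence:
  5 × O: no H
  3 × C (aromatic): no H
  2 × C: no H
  1 × C: 3 H
  1 × C: 2 H
  1 × C (aromatic): 1 H
  1 × N (charge +1): 3 H
  1 × N (aromatic): no H
  1 × N (charge +1): no H
  1 × O: 1 H
  1 × O (charge -1): no H
  Total hydrogens = 10.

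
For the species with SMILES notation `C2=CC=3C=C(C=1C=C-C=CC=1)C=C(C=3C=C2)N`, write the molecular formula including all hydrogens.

Heavy atoms from the SMILES: 16 C, 1 N.
Implicit hydrogens by atom environment:
  11 × C (aromatic): 1 H each → 11
  5 × C (aromatic): no H
  1 × N: 2 H
  Total hydrogens = 13.
Molecular formula: C16H13N

C16H13N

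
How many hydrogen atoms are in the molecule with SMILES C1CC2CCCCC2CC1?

Hydrogens are implicit in SMILES; fill each atom to its normal valence:
  8 × C: 2 H each → 16
  2 × C: 1 H each → 2
  Total hydrogens = 18.

18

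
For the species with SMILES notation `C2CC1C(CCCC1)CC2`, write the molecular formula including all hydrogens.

C10H18

Heavy atoms from the SMILES: 10 C.
Implicit hydrogens by atom environment:
  8 × C: 2 H each → 16
  2 × C: 1 H each → 2
  Total hydrogens = 18.
Molecular formula: C10H18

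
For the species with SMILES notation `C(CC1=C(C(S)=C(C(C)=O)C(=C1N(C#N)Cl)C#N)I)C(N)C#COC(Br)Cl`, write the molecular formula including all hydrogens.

C16H12BrCl2IN4O2S

Heavy atoms from the SMILES: 1 Br, 16 C, 2 Cl, 1 I, 4 N, 2 O, 1 S.
Implicit hydrogens by atom environment:
  6 × C (aromatic): no H
  5 × C: no H
  3 × N: no H
  2 × C: 2 H each → 4
  2 × C: 1 H each → 2
  2 × Cl: no H
  2 × O: no H
  1 × Br: no H
  1 × C: 3 H
  1 × I: no H
  1 × N: 2 H
  1 × S: 1 H
  Total hydrogens = 12.
Molecular formula: C16H12BrCl2IN4O2S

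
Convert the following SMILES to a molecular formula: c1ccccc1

Heavy atoms from the SMILES: 6 C.
Implicit hydrogens by atom environment:
  6 × C (aromatic): 1 H each → 6
  Total hydrogens = 6.
Molecular formula: C6H6

C6H6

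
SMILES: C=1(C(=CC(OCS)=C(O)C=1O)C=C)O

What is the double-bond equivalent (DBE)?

Molecular formula from the SMILES: C9H10O4S.
DoU = (2C + 2 + N − H − X)/2 = (2·9 + 2 + 0 − 10 − 0)/2 = 10/2 = 5.
(Structurally: 1 ring(s) + 4 π bond(s) = 5.)

5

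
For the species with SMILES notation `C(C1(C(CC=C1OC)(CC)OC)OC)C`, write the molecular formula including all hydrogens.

Heavy atoms from the SMILES: 12 C, 3 O.
Implicit hydrogens by atom environment:
  5 × C: 3 H each → 15
  3 × C: 2 H each → 6
  3 × C: no H
  3 × O: no H
  1 × C: 1 H
  Total hydrogens = 22.
Molecular formula: C12H22O3

C12H22O3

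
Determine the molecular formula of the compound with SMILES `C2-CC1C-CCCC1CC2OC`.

Heavy atoms from the SMILES: 11 C, 1 O.
Implicit hydrogens by atom environment:
  7 × C: 2 H each → 14
  3 × C: 1 H each → 3
  1 × C: 3 H
  1 × O: no H
  Total hydrogens = 20.
Molecular formula: C11H20O

C11H20O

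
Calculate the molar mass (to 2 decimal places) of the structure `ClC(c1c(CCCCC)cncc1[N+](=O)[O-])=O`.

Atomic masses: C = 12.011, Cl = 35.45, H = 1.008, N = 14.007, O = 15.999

256.69

Molecular formula: C11H13ClN2O3.
M = 11×12.011 + 1×35.45 + 13×1.008 + 2×14.007 + 3×15.999 = 256.69 g/mol.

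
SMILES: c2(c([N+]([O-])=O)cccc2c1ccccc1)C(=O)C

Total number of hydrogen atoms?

11

Hydrogens are implicit in SMILES; fill each atom to its normal valence:
  8 × C (aromatic): 1 H each → 8
  4 × C (aromatic): no H
  2 × O: no H
  1 × C: 3 H
  1 × C: no H
  1 × N (charge +1): no H
  1 × O (charge -1): no H
  Total hydrogens = 11.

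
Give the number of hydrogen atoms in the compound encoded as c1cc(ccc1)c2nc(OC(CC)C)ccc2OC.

Hydrogens are implicit in SMILES; fill each atom to its normal valence:
  7 × C (aromatic): 1 H each → 7
  4 × C (aromatic): no H
  3 × C: 3 H each → 9
  2 × O: no H
  1 × C: 2 H
  1 × C: 1 H
  1 × N (aromatic): no H
  Total hydrogens = 19.

19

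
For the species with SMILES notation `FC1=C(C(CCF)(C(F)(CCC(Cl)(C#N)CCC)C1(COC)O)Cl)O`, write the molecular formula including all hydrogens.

Heavy atoms from the SMILES: 16 C, 2 Cl, 3 F, 1 N, 3 O.
Implicit hydrogens by atom environment:
  7 × C: 2 H each → 14
  7 × C: no H
  3 × F: no H
  2 × C: 3 H each → 6
  2 × Cl: no H
  2 × O: 1 H each → 2
  1 × N: no H
  1 × O: no H
  Total hydrogens = 22.
Molecular formula: C16H22Cl2F3NO3

C16H22Cl2F3NO3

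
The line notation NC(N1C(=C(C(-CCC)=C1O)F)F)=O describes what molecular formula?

C8H10F2N2O2

Heavy atoms from the SMILES: 8 C, 2 F, 2 N, 2 O.
Implicit hydrogens by atom environment:
  4 × C (aromatic): no H
  2 × C: 2 H each → 4
  2 × F: no H
  1 × C: 3 H
  1 × C: no H
  1 × N: 2 H
  1 × N (aromatic): no H
  1 × O: 1 H
  1 × O: no H
  Total hydrogens = 10.
Molecular formula: C8H10F2N2O2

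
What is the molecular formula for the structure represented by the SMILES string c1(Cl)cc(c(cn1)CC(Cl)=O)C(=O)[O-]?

C8H4Cl2NO3-

Heavy atoms from the SMILES: 8 C, 2 Cl, 1 N, 3 O.
Implicit hydrogens by atom environment:
  3 × C (aromatic): no H
  2 × C (aromatic): 1 H each → 2
  2 × C: no H
  2 × Cl: no H
  2 × O: no H
  1 × C: 2 H
  1 × N (aromatic): no H
  1 × O (charge -1): no H
  Total hydrogens = 4.
Net charge -1.
Molecular formula: C8H4Cl2NO3-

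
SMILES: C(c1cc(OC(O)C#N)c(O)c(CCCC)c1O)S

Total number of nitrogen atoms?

1

The symbol for nitrogen appears 1 time in the SMILES.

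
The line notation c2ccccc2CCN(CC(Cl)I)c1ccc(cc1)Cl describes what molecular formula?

C16H16Cl2IN

Heavy atoms from the SMILES: 16 C, 2 Cl, 1 I, 1 N.
Implicit hydrogens by atom environment:
  9 × C (aromatic): 1 H each → 9
  3 × C: 2 H each → 6
  3 × C (aromatic): no H
  2 × Cl: no H
  1 × C: 1 H
  1 × I: no H
  1 × N: no H
  Total hydrogens = 16.
Molecular formula: C16H16Cl2IN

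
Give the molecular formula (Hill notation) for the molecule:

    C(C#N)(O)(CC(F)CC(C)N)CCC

Heavy atoms from the SMILES: 10 C, 1 F, 2 N, 1 O.
Implicit hydrogens by atom environment:
  4 × C: 2 H each → 8
  2 × C: 3 H each → 6
  2 × C: 1 H each → 2
  2 × C: no H
  1 × F: no H
  1 × N: 2 H
  1 × N: no H
  1 × O: 1 H
  Total hydrogens = 19.
Molecular formula: C10H19FN2O

C10H19FN2O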